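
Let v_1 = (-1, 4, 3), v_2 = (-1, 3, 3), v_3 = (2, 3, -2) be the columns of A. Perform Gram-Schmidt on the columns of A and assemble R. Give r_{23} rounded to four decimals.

r_{23} = -3.8451

v_1 = (-1, 4, 3); ‖v_1‖ = 5.0990, so q_1 = (-0.1961, 0.7845, 0.5883).
q_1·v_2 = (-0.1961)·(-1) + 0.7845·3 + 0.5883·3 = 4.3146.
u_2 = v_2 − 4.3146·q_1 = (-0.1538, -0.3846, 0.4615).
‖u_2‖ = 0.6202, so q_2 = (-0.2481, -0.6202, 0.7442).
r_{23} = q_2·v_3 = -3.8451.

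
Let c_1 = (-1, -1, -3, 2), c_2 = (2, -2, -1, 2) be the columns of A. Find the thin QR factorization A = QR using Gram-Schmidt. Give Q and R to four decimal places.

c_1 = (-1, -1, -3, 2); ‖c_1‖ = 3.8730, so e_1 = (-0.2582, -0.2582, -0.7746, 0.5164).
e_1·c_2 = (-0.2582)·2 + (-0.2582)·(-2) + (-0.7746)·(-1) + 0.5164·2 = 1.8074.
u_2 = c_2 − 1.8074·e_1 = (2.4667, -1.5333, 0.4000, 1.0667).
‖u_2‖ = 3.1198, so e_2 = (0.7906, -0.4915, 0.1282, 0.3419).

Q = [[-0.2582, 0.7906], [-0.2582, -0.4915], [-0.7746, 0.1282], [0.5164, 0.3419]], R = [[3.8730, 1.8074], [0.0000, 3.1198]]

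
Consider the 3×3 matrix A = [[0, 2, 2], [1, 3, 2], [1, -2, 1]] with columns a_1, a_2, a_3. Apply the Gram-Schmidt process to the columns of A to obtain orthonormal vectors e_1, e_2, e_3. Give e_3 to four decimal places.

e_1 = a_1/‖a_1‖ = (0, 1, 1)/1.4142 = (0.0000, 0.7071, 0.7071).
r_{12} = e_1·a_2 = 0.7071.
u_2 = a_2 − 0.7071·e_1 = (2.0000, 2.5000, -2.5000).
‖u_2‖ = 4.0620, so e_2 = (0.4924, 0.6155, -0.6155).
r_{13} = e_1·a_3 = 2.1213; r_{23} = e_2·a_3 = 1.6002.
u_3 = a_3 − 2.1213·e_1 − 1.6002·e_2 = (1.2121, -0.4848, 0.4848).
‖u_3‖ = 1.3926, so e_3 = (0.8704, -0.3482, 0.3482).

e_3 = (0.8704, -0.3482, 0.3482)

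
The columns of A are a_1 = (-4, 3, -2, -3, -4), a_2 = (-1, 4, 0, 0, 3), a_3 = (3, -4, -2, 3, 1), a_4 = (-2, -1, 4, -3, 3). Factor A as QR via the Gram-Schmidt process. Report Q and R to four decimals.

e_1 = a_1/‖a_1‖ = (-4, 3, -2, -3, -4)/7.3485 = (-0.5443, 0.4082, -0.2722, -0.4082, -0.5443).
r_{12} = e_1·a_2 = 0.5443.
u_2 = a_2 − 0.5443·e_1 = (-0.7037, 3.7778, 0.1481, 0.2222, 3.2963).
‖u_2‖ = 5.0699, so e_2 = (-0.1388, 0.7451, 0.0292, 0.0438, 0.6502).
r_{13} = e_1·a_3 = -4.4907; r_{23} = e_2·a_3 = -2.6737.
u_3 = a_3 + 4.4907·e_1 + 2.6737·e_2 = (0.1844, -0.1744, -3.1441, 1.2839, 0.2939).
‖u_3‖ = 3.4183, so e_3 = (0.0540, -0.0510, -0.9198, 0.3756, 0.0860).
r_{14} = e_1·a_4 = -0.8165; r_{24} = e_2·a_4 = 1.4684; r_{34} = e_3·a_4 = -4.6049.
u_4 = a_4 + 0.8165·e_1 − 1.4684·e_2 + 4.6049·e_3 = (-1.9922, -1.9957, -0.5007, -1.6681, 1.9969).
‖u_4‖ = 3.8694, so e_4 = (-0.5149, -0.5158, -0.1294, -0.4311, 0.5161).

Q = [[-0.5443, -0.1388, 0.0540, -0.5149], [0.4082, 0.7451, -0.0510, -0.5158], [-0.2722, 0.0292, -0.9198, -0.1294], [-0.4082, 0.0438, 0.3756, -0.4311], [-0.5443, 0.6502, 0.0860, 0.5161]], R = [[7.3485, 0.5443, -4.4907, -0.8165], [0.0000, 5.0699, -2.6737, 1.4684], [0.0000, 0.0000, 3.4183, -4.6049], [0.0000, 0.0000, 0.0000, 3.8694]]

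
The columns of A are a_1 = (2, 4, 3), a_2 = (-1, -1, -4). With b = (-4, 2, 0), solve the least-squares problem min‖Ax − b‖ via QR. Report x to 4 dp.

e_1 = a_1/‖a_1‖ = (2, 4, 3)/5.3852 = (0.3714, 0.7428, 0.5571).
r_{12} = e_1·a_2 = -3.3425.
u_2 = a_2 + 3.3425·e_1 = (0.2414, 1.4828, -2.1379).
‖u_2‖ = 2.6130, so e_2 = (0.0924, 0.5675, -0.8182).
Qᵀb = (0.0000, 0.7654).
Back-substitute: x_2 = 0.7654/2.6130 = 0.2929.
x_1 = (0.0000 + 3.3425·0.2929)/5.3852 = 0.1818.

x = (0.1818, 0.2929)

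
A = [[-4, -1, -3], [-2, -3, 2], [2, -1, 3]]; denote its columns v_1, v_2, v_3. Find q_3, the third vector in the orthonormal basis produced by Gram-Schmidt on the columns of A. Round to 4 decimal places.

q_3 = (-0.5657, 0.4243, -0.7071)

v_1 = (-4, -2, 2); ‖v_1‖ = 4.8990, so q_1 = (-0.8165, -0.4082, 0.4082).
q_1·v_2 = (-0.8165)·(-1) + (-0.4082)·(-3) + 0.4082·(-1) = 1.6330.
u_2 = v_2 − 1.6330·q_1 = (0.3333, -2.3333, -1.6667).
‖u_2‖ = 2.8868, so q_2 = (0.1155, -0.8083, -0.5774).
q_1·v_3 = (-0.8165)·(-3) + (-0.4082)·2 + 0.4082·3 = 2.8577; q_2·v_3 = 0.1155·(-3) + (-0.8083)·2 + (-0.5774)·3 = -3.6950.
u_3 = v_3 − 2.8577·q_1 + 3.6950·q_2 = (-0.2400, 0.1800, -0.3000).
‖u_3‖ = 0.4243, so q_3 = (-0.5657, 0.4243, -0.7071).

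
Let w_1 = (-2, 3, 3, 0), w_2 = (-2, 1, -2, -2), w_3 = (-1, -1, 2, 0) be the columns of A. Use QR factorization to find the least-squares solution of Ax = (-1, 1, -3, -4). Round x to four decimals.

w_1 = (-2, 3, 3, 0); ‖w_1‖ = 4.6904, so e_1 = (-0.4264, 0.6396, 0.6396, 0.0000).
e_1·w_2 = (-0.4264)·(-2) + 0.6396·1 + 0.6396·(-2) + 0.0000·(-2) = 0.2132.
u_2 = w_2 − 0.2132·e_1 = (-1.9091, 0.8636, -2.1364, -2.0000).
‖u_2‖ = 3.5992, so e_2 = (-0.5304, 0.2399, -0.5936, -0.5557).
e_1·w_3 = (-0.4264)·(-1) + 0.6396·(-1) + 0.6396·2 + 0.0000·0 = 1.0660; e_2·w_3 = (-0.5304)·(-1) + 0.2399·(-1) + (-0.5936)·2 + (-0.5557)·0 = -0.8967.
u_3 = w_3 − 1.0660·e_1 + 0.8967·e_2 = (-1.0211, -1.4667, 0.7860, -0.4982).
‖u_3‖ = 2.0149, so e_3 = (-0.5068, -0.7279, 0.3901, -0.2473).
Qᵀb = (-0.8528, 4.7737, -0.4023).
Back-substitute: x_3 = -0.4023/2.0149 = -0.1997.
x_2 = (4.7737 + 0.8967·(-0.1997))/3.5992 = 1.2766.
x_1 = (-0.8528 − 0.2132·1.2766 − 1.0660·(-0.1997))/4.6904 = -0.1945.

x = (-0.1945, 1.2766, -0.1997)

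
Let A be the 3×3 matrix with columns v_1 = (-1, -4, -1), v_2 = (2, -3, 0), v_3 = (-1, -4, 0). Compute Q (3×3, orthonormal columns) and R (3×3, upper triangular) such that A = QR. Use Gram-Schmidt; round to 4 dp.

v_1 = (-1, -4, -1); ‖v_1‖ = 4.2426, so e_1 = (-0.2357, -0.9428, -0.2357).
e_1·v_2 = (-0.2357)·2 + (-0.9428)·(-3) + (-0.2357)·0 = 2.3570.
u_2 = v_2 − 2.3570·e_1 = (2.5556, -0.7778, 0.5556).
‖u_2‖ = 2.7285, so e_2 = (0.9366, -0.2851, 0.2036).
e_1·v_3 = (-0.2357)·(-1) + (-0.9428)·(-4) + (-0.2357)·0 = 4.0069; e_2·v_3 = 0.9366·(-1) + (-0.2851)·(-4) + 0.2036·0 = 0.2036.
u_3 = v_3 − 4.0069·e_1 − 0.2036·e_2 = (-0.2463, -0.1642, 0.9030).
‖u_3‖ = 0.9503, so e_3 = (-0.2592, -0.1728, 0.9503).

Q = [[-0.2357, 0.9366, -0.2592], [-0.9428, -0.2851, -0.1728], [-0.2357, 0.2036, 0.9503]], R = [[4.2426, 2.3570, 4.0069], [0.0000, 2.7285, 0.2036], [0.0000, 0.0000, 0.9503]]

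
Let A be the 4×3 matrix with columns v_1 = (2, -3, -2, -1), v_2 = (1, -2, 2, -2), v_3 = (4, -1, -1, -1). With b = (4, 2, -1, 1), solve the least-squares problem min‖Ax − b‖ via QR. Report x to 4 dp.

e_1 = v_1/‖v_1‖ = (2, -3, -2, -1)/4.2426 = (0.4714, -0.7071, -0.4714, -0.2357).
r_{12} = e_1·v_2 = 1.4142.
u_2 = v_2 − 1.4142·e_1 = (0.3333, -1.0000, 2.6667, -1.6667).
‖u_2‖ = 3.3166, so e_2 = (0.1005, -0.3015, 0.8040, -0.5025).
r_{13} = e_1·v_3 = 3.2998; r_{23} = e_2·v_3 = 0.4020.
u_3 = v_3 − 3.2998·e_1 − 0.4020·e_2 = (2.4040, 1.4545, 0.2323, -0.0202).
‖u_3‖ = 2.8195, so e_3 = (0.8527, 0.5159, 0.0824, -0.0072).
Qᵀb = (0.7071, -1.5076, 4.3528).
Back-substitute: x_3 = 4.3528/2.8195 = 1.5438.
x_2 = (-1.5076 − 0.4020·1.5438)/3.3166 = -0.6417.
x_1 = (0.7071 − 1.4142·(-0.6417) − 3.2998·1.5438)/4.2426 = -0.8202.

x = (-0.8202, -0.6417, 1.5438)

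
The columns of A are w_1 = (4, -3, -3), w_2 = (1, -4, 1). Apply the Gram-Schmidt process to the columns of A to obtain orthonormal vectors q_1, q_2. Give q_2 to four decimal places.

w_1 = (4, -3, -3); ‖w_1‖ = 5.8310, so q_1 = (0.6860, -0.5145, -0.5145).
q_1·w_2 = 0.6860·1 + (-0.5145)·(-4) + (-0.5145)·1 = 2.2295.
u_2 = w_2 − 2.2295·q_1 = (-0.5294, -2.8529, 2.1471).
‖u_2‖ = 3.6096, so q_2 = (-0.1467, -0.7904, 0.5948).

q_2 = (-0.1467, -0.7904, 0.5948)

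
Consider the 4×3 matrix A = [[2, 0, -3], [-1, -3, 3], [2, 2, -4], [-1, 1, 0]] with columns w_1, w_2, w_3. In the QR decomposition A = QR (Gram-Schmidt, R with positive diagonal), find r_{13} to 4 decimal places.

q_1 = w_1/‖w_1‖ = (2, -1, 2, -1)/3.1623 = (0.6325, -0.3162, 0.6325, -0.3162).
r_{13} = q_1·w_3 = -5.3759.

r_{13} = -5.3759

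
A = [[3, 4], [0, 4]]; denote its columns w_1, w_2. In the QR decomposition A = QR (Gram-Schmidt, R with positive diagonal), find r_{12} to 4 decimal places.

r_{12} = 4.0000

e_1 = w_1/‖w_1‖ = (3, 0)/3.0000 = (1.0000, 0.0000).
r_{12} = e_1·w_2 = 4.0000.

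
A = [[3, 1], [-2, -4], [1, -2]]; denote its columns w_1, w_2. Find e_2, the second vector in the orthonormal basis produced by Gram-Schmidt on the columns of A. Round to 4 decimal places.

e_2 = (-0.2381, -0.6959, -0.6776)

w_1 = (3, -2, 1); ‖w_1‖ = 3.7417, so e_1 = (0.8018, -0.5345, 0.2673).
e_1·w_2 = 0.8018·1 + (-0.5345)·(-4) + 0.2673·(-2) = 2.4054.
u_2 = w_2 − 2.4054·e_1 = (-0.9286, -2.7143, -2.6429).
‖u_2‖ = 3.9005, so e_2 = (-0.2381, -0.6959, -0.6776).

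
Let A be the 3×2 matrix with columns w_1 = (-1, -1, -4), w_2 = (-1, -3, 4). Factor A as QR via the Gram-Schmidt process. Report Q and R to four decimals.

Q = [[-0.2357, -0.3928], [-0.2357, -0.8642], [-0.9428, 0.3143]], R = [[4.2426, -2.8284], [0.0000, 4.2426]]

e_1 = w_1/‖w_1‖ = (-1, -1, -4)/4.2426 = (-0.2357, -0.2357, -0.9428).
r_{12} = e_1·w_2 = -2.8284.
u_2 = w_2 + 2.8284·e_1 = (-1.6667, -3.6667, 1.3333).
‖u_2‖ = 4.2426, so e_2 = (-0.3928, -0.8642, 0.3143).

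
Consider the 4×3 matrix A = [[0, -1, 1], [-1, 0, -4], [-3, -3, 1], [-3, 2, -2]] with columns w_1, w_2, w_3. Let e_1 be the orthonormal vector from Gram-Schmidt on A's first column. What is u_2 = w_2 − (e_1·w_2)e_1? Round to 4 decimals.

u_2 = (-1.0000, 0.1579, -2.5263, 2.4737)

e_1 = w_1/‖w_1‖ = (0, -1, -3, -3)/4.3589 = (0.0000, -0.2294, -0.6882, -0.6882).
r_{12} = e_1·w_2 = 0.6882.
u_2 = w_2 − 0.6882·e_1 = (-1.0000, 0.1579, -2.5263, 2.4737).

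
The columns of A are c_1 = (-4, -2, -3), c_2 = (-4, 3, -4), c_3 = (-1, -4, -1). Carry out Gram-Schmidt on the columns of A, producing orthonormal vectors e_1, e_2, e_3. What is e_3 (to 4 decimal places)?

e_3 = (0.6403, -0.1506, -0.7532)

e_1 = c_1/‖c_1‖ = (-4, -2, -3)/5.3852 = (-0.7428, -0.3714, -0.5571).
r_{12} = e_1·c_2 = 4.0853.
u_2 = c_2 − 4.0853·e_1 = (-0.9655, 4.5172, -1.7241).
‖u_2‖ = 4.9306, so e_2 = (-0.1958, 0.9162, -0.3497).
r_{13} = e_1·c_3 = 2.7854; r_{23} = e_2·c_3 = -3.1192.
u_3 = c_3 − 2.7854·e_1 + 3.1192·e_2 = (0.4582, -0.1078, -0.5390).
‖u_3‖ = 0.7156, so e_3 = (0.6403, -0.1506, -0.7532).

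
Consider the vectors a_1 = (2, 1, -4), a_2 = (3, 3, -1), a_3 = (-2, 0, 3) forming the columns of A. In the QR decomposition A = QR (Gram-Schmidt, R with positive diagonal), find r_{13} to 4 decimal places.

a_1 = (2, 1, -4); ‖a_1‖ = 4.5826, so q_1 = (0.4364, 0.2182, -0.8729).
r_{13} = q_1·a_3 = -3.4915.

r_{13} = -3.4915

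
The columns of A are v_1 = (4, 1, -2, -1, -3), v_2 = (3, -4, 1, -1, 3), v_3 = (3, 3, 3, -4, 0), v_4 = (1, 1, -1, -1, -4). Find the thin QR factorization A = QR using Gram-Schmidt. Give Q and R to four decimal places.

Q = [[0.7184, 0.5440, 0.1454, -0.2884], [0.1796, -0.6571, 0.5123, -0.5229], [-0.3592, 0.1454, 0.6126, 0.3069], [-0.1796, -0.1777, -0.5658, -0.3783], [-0.5388, 0.4686, 0.1448, -0.6373]], R = [[5.5678, -0.3592, 2.3349, 3.5921], [0.0000, 5.9892, 0.8079, -1.9551], [0.0000, 0.0000, 6.0742, 0.0317], [0.0000, 0.0000, 0.0000, 1.8092]]

e_1 = v_1/‖v_1‖ = (4, 1, -2, -1, -3)/5.5678 = (0.7184, 0.1796, -0.3592, -0.1796, -0.5388).
r_{12} = e_1·v_2 = -0.3592.
u_2 = v_2 + 0.3592·e_1 = (3.2581, -3.9355, 0.8710, -1.0645, 2.8065).
‖u_2‖ = 5.9892, so e_2 = (0.5440, -0.6571, 0.1454, -0.1777, 0.4686).
r_{13} = e_1·v_3 = 2.3349; r_{23} = e_2·v_3 = 0.8079.
u_3 = v_3 − 2.3349·e_1 − 0.8079·e_2 = (0.8831, 3.1115, 3.7212, -3.4371, 0.8795).
‖u_3‖ = 6.0742, so e_3 = (0.1454, 0.5123, 0.6126, -0.5658, 0.1448).
r_{14} = e_1·v_4 = 3.5921; r_{24} = e_2·v_4 = -1.9551; r_{34} = e_3·v_4 = 0.0317.
u_4 = v_4 − 3.5921·e_1 + 1.9551·e_2 − 0.0317·e_3 = (-0.5217, -0.9461, 0.5552, -0.6844, -1.1530).
‖u_4‖ = 1.8092, so e_4 = (-0.2884, -0.5229, 0.3069, -0.3783, -0.6373).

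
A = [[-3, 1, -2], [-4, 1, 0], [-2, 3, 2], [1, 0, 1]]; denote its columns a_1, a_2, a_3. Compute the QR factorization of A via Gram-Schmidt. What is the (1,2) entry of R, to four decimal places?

r_{12} = -2.3735

a_1 = (-3, -4, -2, 1); ‖a_1‖ = 5.4772, so q_1 = (-0.5477, -0.7303, -0.3651, 0.1826).
r_{12} = q_1·a_2 = -2.3735.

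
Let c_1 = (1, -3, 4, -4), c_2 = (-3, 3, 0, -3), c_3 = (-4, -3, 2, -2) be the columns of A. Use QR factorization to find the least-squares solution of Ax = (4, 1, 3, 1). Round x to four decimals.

x = (0.6117, -0.1795, -0.7949)

c_1 = (1, -3, 4, -4); ‖c_1‖ = 6.4807, so q_1 = (0.1543, -0.4629, 0.6172, -0.6172).
q_1·c_2 = 0.1543·(-3) + (-0.4629)·3 + 0.6172·0 + (-0.6172)·(-3) = 0.0000.
u_2 = c_2 − 0.0000·q_1 = (-3.0000, 3.0000, 0.0000, -3.0000).
‖u_2‖ = 5.1962, so q_2 = (-0.5774, 0.5774, 0.0000, -0.5774).
q_1·c_3 = 0.1543·(-4) + (-0.4629)·(-3) + 0.6172·2 + (-0.6172)·(-2) = 3.2404; q_2·c_3 = (-0.5774)·(-4) + 0.5774·(-3) + (0.0000)·2 + (-0.5774)·(-2) = 1.7321.
u_3 = c_3 − 3.2404·q_1 − 1.7321·q_2 = (-3.5000, -2.5000, 0.0000, 1.0000).
‖u_3‖ = 4.4159, so q_3 = (-0.7926, -0.5661, 0.0000, 0.2265).
Qᵀb = (1.3887, -2.3094, -3.5101).
Back-substitute: x_3 = -3.5101/4.4159 = -0.7949.
x_2 = (-2.3094 − 1.7321·(-0.7949))/5.1962 = -0.1795.
x_1 = (1.3887 − 0.0000·(-0.1795) − 3.2404·(-0.7949))/6.4807 = 0.6117.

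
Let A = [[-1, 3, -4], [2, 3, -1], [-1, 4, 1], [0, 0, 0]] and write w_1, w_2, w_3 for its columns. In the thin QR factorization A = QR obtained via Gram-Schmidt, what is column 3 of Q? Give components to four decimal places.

e_1 = w_1/‖w_1‖ = (-1, 2, -1, 0)/2.4495 = (-0.4082, 0.8165, -0.4082, 0.0000).
r_{12} = e_1·w_2 = -0.4082.
u_2 = w_2 + 0.4082·e_1 = (2.8333, 3.3333, 3.8333, 0.0000).
‖u_2‖ = 5.8166, so e_2 = (0.4871, 0.5731, 0.6590, 0.0000).
r_{13} = e_1·w_3 = 0.4082; r_{23} = e_2·w_3 = -1.8625.
u_3 = w_3 − 0.4082·e_1 + 1.8625·e_2 = (-2.9261, -0.2660, 2.3941, 0.0000).
‖u_3‖ = 3.7901, so e_3 = (-0.7720, -0.0702, 0.6317, 0.0000).

e_3 = (-0.7720, -0.0702, 0.6317, 0.0000)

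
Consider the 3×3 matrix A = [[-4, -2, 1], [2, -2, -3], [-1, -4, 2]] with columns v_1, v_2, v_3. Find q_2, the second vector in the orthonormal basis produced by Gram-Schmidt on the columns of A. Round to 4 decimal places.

v_1 = (-4, 2, -1); ‖v_1‖ = 4.5826, so q_1 = (-0.8729, 0.4364, -0.2182).
q_1·v_2 = (-0.8729)·(-2) + 0.4364·(-2) + (-0.2182)·(-4) = 1.7457.
u_2 = v_2 − 1.7457·q_1 = (-0.4762, -2.7619, -3.6190).
‖u_2‖ = 4.5774, so q_2 = (-0.1040, -0.6034, -0.7906).

q_2 = (-0.1040, -0.6034, -0.7906)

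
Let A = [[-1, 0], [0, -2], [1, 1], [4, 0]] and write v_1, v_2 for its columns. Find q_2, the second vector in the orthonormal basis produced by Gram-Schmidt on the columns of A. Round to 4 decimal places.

v_1 = (-1, 0, 1, 4); ‖v_1‖ = 4.2426, so q_1 = (-0.2357, 0.0000, 0.2357, 0.9428).
q_1·v_2 = (-0.2357)·0 + 0.0000·(-2) + 0.2357·1 + 0.9428·0 = 0.2357.
u_2 = v_2 − 0.2357·q_1 = (0.0556, -2.0000, 0.9444, -0.2222).
‖u_2‖ = 2.2236, so q_2 = (0.0250, -0.8994, 0.4247, -0.0999).

q_2 = (0.0250, -0.8994, 0.4247, -0.0999)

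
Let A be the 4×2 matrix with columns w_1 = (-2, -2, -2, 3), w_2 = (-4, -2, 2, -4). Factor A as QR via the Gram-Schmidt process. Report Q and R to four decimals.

w_1 = (-2, -2, -2, 3); ‖w_1‖ = 4.5826, so e_1 = (-0.4364, -0.4364, -0.4364, 0.6547).
e_1·w_2 = (-0.4364)·(-4) + (-0.4364)·(-2) + (-0.4364)·2 + 0.6547·(-4) = -0.8729.
u_2 = w_2 + 0.8729·e_1 = (-4.3810, -2.3810, 1.6190, -3.4286).
‖u_2‖ = 6.2640, so e_2 = (-0.6994, -0.3801, 0.2585, -0.5473).

Q = [[-0.4364, -0.6994], [-0.4364, -0.3801], [-0.4364, 0.2585], [0.6547, -0.5473]], R = [[4.5826, -0.8729], [0.0000, 6.2640]]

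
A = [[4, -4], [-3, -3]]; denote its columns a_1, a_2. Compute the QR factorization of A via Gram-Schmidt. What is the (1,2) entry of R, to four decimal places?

r_{12} = -1.4000

e_1 = a_1/‖a_1‖ = (4, -3)/5.0000 = (0.8000, -0.6000).
r_{12} = e_1·a_2 = -1.4000.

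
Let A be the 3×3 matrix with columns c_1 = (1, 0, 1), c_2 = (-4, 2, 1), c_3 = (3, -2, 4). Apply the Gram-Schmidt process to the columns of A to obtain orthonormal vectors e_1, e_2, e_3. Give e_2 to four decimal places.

e_2 = (-0.6155, 0.4924, 0.6155)

c_1 = (1, 0, 1); ‖c_1‖ = 1.4142, so e_1 = (0.7071, 0.0000, 0.7071).
e_1·c_2 = 0.7071·(-4) + 0.0000·2 + 0.7071·1 = -2.1213.
u_2 = c_2 + 2.1213·e_1 = (-2.5000, 2.0000, 2.5000).
‖u_2‖ = 4.0620, so e_2 = (-0.6155, 0.4924, 0.6155).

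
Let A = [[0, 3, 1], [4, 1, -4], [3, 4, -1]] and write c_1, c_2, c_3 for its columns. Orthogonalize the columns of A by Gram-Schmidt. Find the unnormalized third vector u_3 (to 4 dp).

u_3 = (-0.3629, -0.2513, 0.3350)

q_1 = c_1/‖c_1‖ = (0, 4, 3)/5.0000 = (0.0000, 0.8000, 0.6000).
r_{12} = q_1·c_2 = 3.2000.
u_2 = c_2 − 3.2000·q_1 = (3.0000, -1.5600, 2.0800).
‖u_2‖ = 3.9699, so q_2 = (0.7557, -0.3930, 0.5239).
r_{13} = q_1·c_3 = -3.8000; r_{23} = q_2·c_3 = 1.8036.
u_3 = c_3 + 3.8000·q_1 − 1.8036·q_2 = (-0.3629, -0.2513, 0.3350).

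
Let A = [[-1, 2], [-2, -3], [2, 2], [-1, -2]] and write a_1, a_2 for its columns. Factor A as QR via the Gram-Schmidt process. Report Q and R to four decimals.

Q = [[-0.3162, 0.9045], [-0.6325, -0.3015], [0.6325, 0.0000], [-0.3162, -0.3015]], R = [[3.1623, 3.1623], [0.0000, 3.3166]]

q_1 = a_1/‖a_1‖ = (-1, -2, 2, -1)/3.1623 = (-0.3162, -0.6325, 0.6325, -0.3162).
r_{12} = q_1·a_2 = 3.1623.
u_2 = a_2 − 3.1623·q_1 = (3.0000, -1.0000, 0.0000, -1.0000).
‖u_2‖ = 3.3166, so q_2 = (0.9045, -0.3015, 0.0000, -0.3015).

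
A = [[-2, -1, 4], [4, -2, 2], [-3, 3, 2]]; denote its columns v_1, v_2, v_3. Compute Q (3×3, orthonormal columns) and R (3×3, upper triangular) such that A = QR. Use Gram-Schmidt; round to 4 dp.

v_1 = (-2, 4, -3); ‖v_1‖ = 5.3852, so e_1 = (-0.3714, 0.7428, -0.5571).
e_1·v_2 = (-0.3714)·(-1) + 0.7428·(-2) + (-0.5571)·3 = -2.7854.
u_2 = v_2 + 2.7854·e_1 = (-2.0345, 0.0690, 1.4483).
‖u_2‖ = 2.4983, so e_2 = (-0.8144, 0.0276, 0.5797).
e_1·v_3 = (-0.3714)·4 + 0.7428·2 + (-0.5571)·2 = -1.1142; e_2·v_3 = (-0.8144)·4 + 0.0276·2 + 0.5797·2 = -2.0428.
u_3 = v_3 + 1.1142·e_1 + 2.0428·e_2 = (1.9227, 2.8840, 2.5635).
‖u_3‖ = 4.3111, so e_3 = (0.4460, 0.6690, 0.5946).

Q = [[-0.3714, -0.8144, 0.4460], [0.7428, 0.0276, 0.6690], [-0.5571, 0.5797, 0.5946]], R = [[5.3852, -2.7854, -1.1142], [0.0000, 2.4983, -2.0428], [0.0000, 0.0000, 4.3111]]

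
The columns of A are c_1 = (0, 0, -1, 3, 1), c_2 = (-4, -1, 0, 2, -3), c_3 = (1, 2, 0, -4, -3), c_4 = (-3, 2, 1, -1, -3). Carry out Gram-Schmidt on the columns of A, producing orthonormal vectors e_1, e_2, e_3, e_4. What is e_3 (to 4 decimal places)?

e_3 = (0.2838, 0.6382, -0.4393, 0.0414, -0.5635)

c_1 = (0, 0, -1, 3, 1); ‖c_1‖ = 3.3166, so e_1 = (0.0000, 0.0000, -0.3015, 0.9045, 0.3015).
e_1·c_2 = 0.0000·(-4) + 0.0000·(-1) + (-0.3015)·0 + 0.9045·2 + 0.3015·(-3) = 0.9045.
u_2 = c_2 − 0.9045·e_1 = (-4.0000, -1.0000, 0.2727, 1.1818, -3.2727).
‖u_2‖ = 5.4020, so e_2 = (-0.7405, -0.1851, 0.0505, 0.2188, -0.6058).
e_1·c_3 = 0.0000·1 + 0.0000·2 + (-0.3015)·0 + 0.9045·(-4) + 0.3015·(-3) = -4.5227; e_2·c_3 = (-0.7405)·1 + (-0.1851)·2 + 0.0505·0 + 0.2188·(-4) + (-0.6058)·(-3) = -0.1683.
u_3 = c_3 + 4.5227·e_1 + 0.1683·e_2 = (0.8754, 1.9688, -1.3551, 0.1277, -1.7383).
‖u_3‖ = 3.0850, so e_3 = (0.2838, 0.6382, -0.4393, 0.0414, -0.5635).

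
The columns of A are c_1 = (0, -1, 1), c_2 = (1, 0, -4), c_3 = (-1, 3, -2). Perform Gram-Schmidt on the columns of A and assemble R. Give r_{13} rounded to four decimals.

c_1 = (0, -1, 1); ‖c_1‖ = 1.4142, so e_1 = (0.0000, -0.7071, 0.7071).
r_{13} = e_1·c_3 = -3.5355.

r_{13} = -3.5355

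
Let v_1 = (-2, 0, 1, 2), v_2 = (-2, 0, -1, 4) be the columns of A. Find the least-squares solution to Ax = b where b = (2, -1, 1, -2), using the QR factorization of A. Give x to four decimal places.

x = (-0.0588, -0.5882)

v_1 = (-2, 0, 1, 2); ‖v_1‖ = 3.0000, so e_1 = (-0.6667, 0.0000, 0.3333, 0.6667).
e_1·v_2 = (-0.6667)·(-2) + 0.0000·0 + 0.3333·(-1) + 0.6667·4 = 3.6667.
u_2 = v_2 − 3.6667·e_1 = (0.4444, 0.0000, -2.2222, 1.5556).
‖u_2‖ = 2.7487, so e_2 = (0.1617, 0.0000, -0.8085, 0.5659).
Qᵀb = (-2.3333, -1.6169).
Back-substitute: x_2 = -1.6169/2.7487 = -0.5882.
x_1 = (-2.3333 − 3.6667·(-0.5882))/3.0000 = -0.0588.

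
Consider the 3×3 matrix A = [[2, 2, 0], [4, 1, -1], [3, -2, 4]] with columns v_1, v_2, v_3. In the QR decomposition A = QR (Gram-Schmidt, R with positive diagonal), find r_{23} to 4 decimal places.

r_{23} = -3.2086

v_1 = (2, 4, 3); ‖v_1‖ = 5.3852, so e_1 = (0.3714, 0.7428, 0.5571).
e_1·v_2 = 0.3714·2 + 0.7428·1 + 0.5571·(-2) = 0.3714.
u_2 = v_2 − 0.3714·e_1 = (1.8621, 0.7241, -2.2069).
‖u_2‖ = 2.9769, so e_2 = (0.6255, 0.2433, -0.7413).
r_{23} = e_2·v_3 = -3.2086.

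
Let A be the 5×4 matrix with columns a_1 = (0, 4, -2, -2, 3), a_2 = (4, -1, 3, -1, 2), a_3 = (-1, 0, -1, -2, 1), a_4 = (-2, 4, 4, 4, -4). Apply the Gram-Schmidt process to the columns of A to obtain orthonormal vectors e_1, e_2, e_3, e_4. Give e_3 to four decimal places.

e_3 = (-0.3270, -0.5519, -0.1082, -0.7401, 0.1703)

a_1 = (0, 4, -2, -2, 3); ‖a_1‖ = 5.7446, so e_1 = (0.0000, 0.6963, -0.3482, -0.3482, 0.5222).
e_1·a_2 = 0.0000·4 + 0.6963·(-1) + (-0.3482)·3 + (-0.3482)·(-1) + 0.5222·2 = -0.3482.
u_2 = a_2 + 0.3482·e_1 = (4.0000, -0.7576, 2.8788, -1.1212, 2.1818).
‖u_2‖ = 5.5569, so e_2 = (0.7198, -0.1363, 0.5181, -0.2018, 0.3926).
e_1·a_3 = 0.0000·(-1) + 0.6963·0 + (-0.3482)·(-1) + (-0.3482)·(-2) + 0.5222·1 = 1.5667; e_2·a_3 = 0.7198·(-1) + (-0.1363)·0 + 0.5181·(-1) + (-0.2018)·(-2) + 0.3926·1 = -0.4417.
u_3 = a_3 − 1.5667·e_1 + 0.4417·e_2 = (-0.6820, -1.1511, -0.2257, -1.5437, 0.3553).
‖u_3‖ = 2.0857, so e_3 = (-0.3270, -0.5519, -0.1082, -0.7401, 0.1703).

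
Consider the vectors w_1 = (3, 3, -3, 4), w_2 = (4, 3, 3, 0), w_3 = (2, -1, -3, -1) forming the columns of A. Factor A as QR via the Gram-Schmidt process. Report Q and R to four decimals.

Q = [[0.4575, 0.5713, 0.5958], [0.4575, 0.3907, -0.3196], [-0.4575, 0.6931, -0.4749], [0.6100, -0.2016, -0.5633]], R = [[6.5574, 1.8300, 1.2200], [0.0000, 5.5363, -1.1258], [0.0000, 0.0000, 3.4992]]

w_1 = (3, 3, -3, 4); ‖w_1‖ = 6.5574, so q_1 = (0.4575, 0.4575, -0.4575, 0.6100).
q_1·w_2 = 0.4575·4 + 0.4575·3 + (-0.4575)·3 + 0.6100·0 = 1.8300.
u_2 = w_2 − 1.8300·q_1 = (3.1628, 2.1628, 3.8372, -1.1163).
‖u_2‖ = 5.5363, so q_2 = (0.5713, 0.3907, 0.6931, -0.2016).
q_1·w_3 = 0.4575·2 + 0.4575·(-1) + (-0.4575)·(-3) + 0.6100·(-1) = 1.2200; q_2·w_3 = 0.5713·2 + 0.3907·(-1) + 0.6931·(-3) + (-0.2016)·(-1) = -1.1258.
u_3 = w_3 − 1.2200·q_1 + 1.1258·q_2 = (2.0850, -1.1184, -1.6616, -1.9712).
‖u_3‖ = 3.4992, so q_3 = (0.5958, -0.3196, -0.4749, -0.5633).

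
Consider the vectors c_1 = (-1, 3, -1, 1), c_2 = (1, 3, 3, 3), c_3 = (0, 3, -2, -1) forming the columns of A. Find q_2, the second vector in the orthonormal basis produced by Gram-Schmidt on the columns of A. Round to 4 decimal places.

q_1 = c_1/‖c_1‖ = (-1, 3, -1, 1)/3.4641 = (-0.2887, 0.8660, -0.2887, 0.2887).
r_{12} = q_1·c_2 = 2.3094.
u_2 = c_2 − 2.3094·q_1 = (1.6667, 1.0000, 3.6667, 2.3333).
‖u_2‖ = 4.7610, so q_2 = (0.3501, 0.2100, 0.7702, 0.4901).

q_2 = (0.3501, 0.2100, 0.7702, 0.4901)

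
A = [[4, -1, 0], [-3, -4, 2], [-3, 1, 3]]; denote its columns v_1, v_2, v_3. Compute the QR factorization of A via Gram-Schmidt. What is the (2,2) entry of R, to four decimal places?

r_{22} = 4.1551

q_1 = v_1/‖v_1‖ = (4, -3, -3)/5.8310 = (0.6860, -0.5145, -0.5145).
r_{12} = q_1·v_2 = 0.8575.
u_2 = v_2 − 0.8575·q_1 = (-1.5882, -3.5588, 1.4412).
r_{22} = ‖u_2‖ = 4.1551.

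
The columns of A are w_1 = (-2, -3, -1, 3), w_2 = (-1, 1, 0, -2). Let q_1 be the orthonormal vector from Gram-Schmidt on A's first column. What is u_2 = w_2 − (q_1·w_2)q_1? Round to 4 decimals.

u_2 = (-1.6087, 0.0870, -0.3043, -1.0870)

q_1 = w_1/‖w_1‖ = (-2, -3, -1, 3)/4.7958 = (-0.4170, -0.6255, -0.2085, 0.6255).
r_{12} = q_1·w_2 = -1.4596.
u_2 = w_2 + 1.4596·q_1 = (-1.6087, 0.0870, -0.3043, -1.0870).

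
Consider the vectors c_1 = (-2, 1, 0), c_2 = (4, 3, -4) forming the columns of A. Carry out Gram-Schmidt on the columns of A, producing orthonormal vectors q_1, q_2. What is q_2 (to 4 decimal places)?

c_1 = (-2, 1, 0); ‖c_1‖ = 2.2361, so q_1 = (-0.8944, 0.4472, 0.0000).
q_1·c_2 = (-0.8944)·4 + 0.4472·3 + 0.0000·(-4) = -2.2361.
u_2 = c_2 + 2.2361·q_1 = (2.0000, 4.0000, -4.0000).
‖u_2‖ = 6.0000, so q_2 = (0.3333, 0.6667, -0.6667).

q_2 = (0.3333, 0.6667, -0.6667)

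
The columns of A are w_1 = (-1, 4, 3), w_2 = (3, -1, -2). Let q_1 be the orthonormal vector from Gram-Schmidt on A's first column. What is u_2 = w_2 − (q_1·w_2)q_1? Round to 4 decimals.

u_2 = (2.5000, 1.0000, -0.5000)

q_1 = w_1/‖w_1‖ = (-1, 4, 3)/5.0990 = (-0.1961, 0.7845, 0.5883).
r_{12} = q_1·w_2 = -2.5495.
u_2 = w_2 + 2.5495·q_1 = (2.5000, 1.0000, -0.5000).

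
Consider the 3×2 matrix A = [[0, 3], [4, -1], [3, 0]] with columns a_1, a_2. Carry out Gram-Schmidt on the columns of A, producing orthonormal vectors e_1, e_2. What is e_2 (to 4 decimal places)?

e_1 = a_1/‖a_1‖ = (0, 4, 3)/5.0000 = (0.0000, 0.8000, 0.6000).
r_{12} = e_1·a_2 = -0.8000.
u_2 = a_2 + 0.8000·e_1 = (3.0000, -0.3600, 0.4800).
‖u_2‖ = 3.0594, so e_2 = (0.9806, -0.1177, 0.1569).

e_2 = (0.9806, -0.1177, 0.1569)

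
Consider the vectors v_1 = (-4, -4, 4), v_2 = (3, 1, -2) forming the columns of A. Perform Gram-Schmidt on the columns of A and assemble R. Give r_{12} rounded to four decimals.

v_1 = (-4, -4, 4); ‖v_1‖ = 6.9282, so e_1 = (-0.5774, -0.5774, 0.5774).
r_{12} = e_1·v_2 = -3.4641.

r_{12} = -3.4641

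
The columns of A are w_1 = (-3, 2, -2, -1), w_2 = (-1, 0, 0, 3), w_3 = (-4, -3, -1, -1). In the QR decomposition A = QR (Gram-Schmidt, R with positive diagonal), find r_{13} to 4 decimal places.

q_1 = w_1/‖w_1‖ = (-3, 2, -2, -1)/4.2426 = (-0.7071, 0.4714, -0.4714, -0.2357).
r_{13} = q_1·w_3 = 2.1213.

r_{13} = 2.1213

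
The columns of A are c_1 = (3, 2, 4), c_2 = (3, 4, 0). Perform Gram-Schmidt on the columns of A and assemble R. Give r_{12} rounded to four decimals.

r_{12} = 3.1568

c_1 = (3, 2, 4); ‖c_1‖ = 5.3852, so e_1 = (0.5571, 0.3714, 0.7428).
r_{12} = e_1·c_2 = 3.1568.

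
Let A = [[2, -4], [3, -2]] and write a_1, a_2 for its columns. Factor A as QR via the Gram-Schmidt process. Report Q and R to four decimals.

a_1 = (2, 3); ‖a_1‖ = 3.6056, so e_1 = (0.5547, 0.8321).
e_1·a_2 = 0.5547·(-4) + 0.8321·(-2) = -3.8829.
u_2 = a_2 + 3.8829·e_1 = (-1.8462, 1.2308).
‖u_2‖ = 2.2188, so e_2 = (-0.8321, 0.5547).

Q = [[0.5547, -0.8321], [0.8321, 0.5547]], R = [[3.6056, -3.8829], [0.0000, 2.2188]]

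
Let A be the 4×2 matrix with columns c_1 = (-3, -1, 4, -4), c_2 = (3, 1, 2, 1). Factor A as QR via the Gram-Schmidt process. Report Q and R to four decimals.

c_1 = (-3, -1, 4, -4); ‖c_1‖ = 6.4807, so q_1 = (-0.4629, -0.1543, 0.6172, -0.6172).
q_1·c_2 = (-0.4629)·3 + (-0.1543)·1 + 0.6172·2 + (-0.6172)·1 = -0.9258.
u_2 = c_2 + 0.9258·q_1 = (2.5714, 0.8571, 2.5714, 0.4286).
‖u_2‖ = 3.7607, so q_2 = (0.6838, 0.2279, 0.6838, 0.1140).

Q = [[-0.4629, 0.6838], [-0.1543, 0.2279], [0.6172, 0.6838], [-0.6172, 0.1140]], R = [[6.4807, -0.9258], [0.0000, 3.7607]]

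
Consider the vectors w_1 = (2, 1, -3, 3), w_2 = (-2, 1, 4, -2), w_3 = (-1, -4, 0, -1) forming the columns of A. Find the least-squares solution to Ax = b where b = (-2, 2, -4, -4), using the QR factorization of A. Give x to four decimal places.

x = (-5.4419, -4.6512, -2.8320)

w_1 = (2, 1, -3, 3); ‖w_1‖ = 4.7958, so e_1 = (0.4170, 0.2085, -0.6255, 0.6255).
e_1·w_2 = 0.4170·(-2) + 0.2085·1 + (-0.6255)·4 + 0.6255·(-2) = -4.3788.
u_2 = w_2 + 4.3788·e_1 = (-0.1739, 1.9130, 1.2609, 0.7391).
‖u_2‖ = 2.4137, so e_2 = (-0.0721, 0.7926, 0.5224, 0.3062).
e_1·w_3 = 0.4170·(-1) + 0.2085·(-4) + (-0.6255)·0 + 0.6255·(-1) = -1.8766; e_2·w_3 = (-0.0721)·(-1) + 0.7926·(-4) + 0.5224·0 + 0.3062·(-1) = -3.4044.
u_3 = w_3 + 1.8766·e_1 + 3.4044·e_2 = (-0.4627, -0.9104, 0.6045, 1.2164).
‖u_3‖ = 1.6994, so e_3 = (-0.2723, -0.5357, 0.3557, 0.7158).
Qᵀb = (-0.4170, -1.5851, -4.8129).
Back-substitute: x_3 = -4.8129/1.6994 = -2.8320.
x_2 = (-1.5851 + 3.4044·(-2.8320))/2.4137 = -4.6512.
x_1 = (-0.4170 + 4.3788·(-4.6512) + 1.8766·(-2.8320))/4.7958 = -5.4419.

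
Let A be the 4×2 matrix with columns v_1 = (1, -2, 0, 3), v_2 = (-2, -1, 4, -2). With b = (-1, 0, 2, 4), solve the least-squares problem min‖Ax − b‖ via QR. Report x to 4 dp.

x = (0.9140, 0.2994)

q_1 = v_1/‖v_1‖ = (1, -2, 0, 3)/3.7417 = (0.2673, -0.5345, 0.0000, 0.8018).
r_{12} = q_1·v_2 = -1.6036.
u_2 = v_2 + 1.6036·q_1 = (-1.5714, -1.8571, 4.0000, -0.7143).
‖u_2‖ = 4.7359, so q_2 = (-0.3318, -0.3921, 0.8446, -0.1508).
Qᵀb = (2.9399, 1.4177).
Back-substitute: x_2 = 1.4177/4.7359 = 0.2994.
x_1 = (2.9399 + 1.6036·0.2994)/3.7417 = 0.9140.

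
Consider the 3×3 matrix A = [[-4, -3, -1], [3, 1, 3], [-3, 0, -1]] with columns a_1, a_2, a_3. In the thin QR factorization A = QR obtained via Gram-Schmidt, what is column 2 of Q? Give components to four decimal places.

a_1 = (-4, 3, -3); ‖a_1‖ = 5.8310, so q_1 = (-0.6860, 0.5145, -0.5145).
q_1·a_2 = (-0.6860)·(-3) + 0.5145·1 + (-0.5145)·0 = 2.5725.
u_2 = a_2 − 2.5725·q_1 = (-1.2353, -0.3235, 1.3235).
‖u_2‖ = 1.8391, so q_2 = (-0.6717, -0.1759, 0.7197).

q_2 = (-0.6717, -0.1759, 0.7197)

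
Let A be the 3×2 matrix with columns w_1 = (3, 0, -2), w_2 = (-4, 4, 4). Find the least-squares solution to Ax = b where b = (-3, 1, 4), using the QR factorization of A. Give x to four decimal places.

x = (-0.7857, 0.3393)

e_1 = w_1/‖w_1‖ = (3, 0, -2)/3.6056 = (0.8321, 0.0000, -0.5547).
r_{12} = e_1·w_2 = -5.5470.
u_2 = w_2 + 5.5470·e_1 = (0.6154, 4.0000, 0.9231).
‖u_2‖ = 4.1510, so e_2 = (0.1482, 0.9636, 0.2224).
Qᵀb = (-4.7150, 1.4084).
Back-substitute: x_2 = 1.4084/4.1510 = 0.3393.
x_1 = (-4.7150 + 5.5470·0.3393)/3.6056 = -0.7857.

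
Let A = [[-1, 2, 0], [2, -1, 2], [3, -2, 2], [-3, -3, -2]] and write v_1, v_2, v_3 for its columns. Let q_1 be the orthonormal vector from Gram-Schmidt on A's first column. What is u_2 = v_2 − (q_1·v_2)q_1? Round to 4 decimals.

v_1 = (-1, 2, 3, -3); ‖v_1‖ = 4.7958, so q_1 = (-0.2085, 0.4170, 0.6255, -0.6255).
q_1·v_2 = (-0.2085)·2 + 0.4170·(-1) + 0.6255·(-2) + (-0.6255)·(-3) = -0.2085.
u_2 = v_2 + 0.2085·q_1 = (1.9565, -0.9130, -1.8696, -3.1304).

u_2 = (1.9565, -0.9130, -1.8696, -3.1304)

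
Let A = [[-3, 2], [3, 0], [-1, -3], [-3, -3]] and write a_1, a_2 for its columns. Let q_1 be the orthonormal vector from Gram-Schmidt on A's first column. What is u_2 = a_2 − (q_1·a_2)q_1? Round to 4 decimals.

a_1 = (-3, 3, -1, -3); ‖a_1‖ = 5.2915, so q_1 = (-0.5669, 0.5669, -0.1890, -0.5669).
q_1·a_2 = (-0.5669)·2 + 0.5669·0 + (-0.1890)·(-3) + (-0.5669)·(-3) = 1.1339.
u_2 = a_2 − 1.1339·q_1 = (2.6429, -0.6429, -2.7857, -2.3571).

u_2 = (2.6429, -0.6429, -2.7857, -2.3571)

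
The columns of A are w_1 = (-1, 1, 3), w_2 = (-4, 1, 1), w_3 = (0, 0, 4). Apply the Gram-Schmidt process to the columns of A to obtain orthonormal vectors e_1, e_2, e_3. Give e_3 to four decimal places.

e_3 = (-0.1728, -0.9503, 0.2592)

e_1 = w_1/‖w_1‖ = (-1, 1, 3)/3.3166 = (-0.3015, 0.3015, 0.9045).
r_{12} = e_1·w_2 = 2.4121.
u_2 = w_2 − 2.4121·e_1 = (-3.2727, 0.2727, -1.1818).
‖u_2‖ = 3.4902, so e_2 = (-0.9377, 0.0781, -0.3386).
r_{13} = e_1·w_3 = 3.6181; r_{23} = e_2·w_3 = -1.3544.
u_3 = w_3 − 3.6181·e_1 + 1.3544·e_2 = (-0.1791, -0.9851, 0.2687).
‖u_3‖ = 1.0366, so e_3 = (-0.1728, -0.9503, 0.2592).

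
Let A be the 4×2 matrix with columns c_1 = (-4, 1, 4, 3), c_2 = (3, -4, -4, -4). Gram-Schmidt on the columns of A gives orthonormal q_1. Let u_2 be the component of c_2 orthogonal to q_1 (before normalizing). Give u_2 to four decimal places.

q_1 = c_1/‖c_1‖ = (-4, 1, 4, 3)/6.4807 = (-0.6172, 0.1543, 0.6172, 0.4629).
r_{12} = q_1·c_2 = -6.7893.
u_2 = c_2 + 6.7893·q_1 = (-1.1905, -2.9524, 0.1905, -0.8571).

u_2 = (-1.1905, -2.9524, 0.1905, -0.8571)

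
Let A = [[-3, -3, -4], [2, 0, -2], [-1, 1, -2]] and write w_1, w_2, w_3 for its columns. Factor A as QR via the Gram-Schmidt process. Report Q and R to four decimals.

Q = [[-0.8018, -0.5518, -0.2294], [0.5345, -0.4905, -0.6882], [-0.2673, 0.6745, -0.6882]], R = [[3.7417, 2.1381, 2.6726], [0.0000, 2.3299, 1.8394], [0.0000, 0.0000, 3.6707]]

w_1 = (-3, 2, -1); ‖w_1‖ = 3.7417, so q_1 = (-0.8018, 0.5345, -0.2673).
q_1·w_2 = (-0.8018)·(-3) + 0.5345·0 + (-0.2673)·1 = 2.1381.
u_2 = w_2 − 2.1381·q_1 = (-1.2857, -1.1429, 1.5714).
‖u_2‖ = 2.3299, so q_2 = (-0.5518, -0.4905, 0.6745).
q_1·w_3 = (-0.8018)·(-4) + 0.5345·(-2) + (-0.2673)·(-2) = 2.6726; q_2·w_3 = (-0.5518)·(-4) + (-0.4905)·(-2) + 0.6745·(-2) = 1.8394.
u_3 = w_3 − 2.6726·q_1 − 1.8394·q_2 = (-0.8421, -2.5263, -2.5263).
‖u_3‖ = 3.6707, so q_3 = (-0.2294, -0.6882, -0.6882).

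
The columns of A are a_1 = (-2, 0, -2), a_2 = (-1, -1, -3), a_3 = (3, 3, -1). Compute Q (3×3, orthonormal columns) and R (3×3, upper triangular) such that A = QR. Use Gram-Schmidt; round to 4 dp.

Q = [[-0.7071, 0.5774, 0.4082], [0.0000, -0.5774, 0.8165], [-0.7071, -0.5774, -0.4082]], R = [[2.8284, 2.8284, -1.4142], [0.0000, 1.7321, 0.5774], [0.0000, 0.0000, 4.0825]]

a_1 = (-2, 0, -2); ‖a_1‖ = 2.8284, so q_1 = (-0.7071, 0.0000, -0.7071).
q_1·a_2 = (-0.7071)·(-1) + 0.0000·(-1) + (-0.7071)·(-3) = 2.8284.
u_2 = a_2 − 2.8284·q_1 = (1.0000, -1.0000, -1.0000).
‖u_2‖ = 1.7321, so q_2 = (0.5774, -0.5774, -0.5774).
q_1·a_3 = (-0.7071)·3 + 0.0000·3 + (-0.7071)·(-1) = -1.4142; q_2·a_3 = 0.5774·3 + (-0.5774)·3 + (-0.5774)·(-1) = 0.5774.
u_3 = a_3 + 1.4142·q_1 − 0.5774·q_2 = (1.6667, 3.3333, -1.6667).
‖u_3‖ = 4.0825, so q_3 = (0.4082, 0.8165, -0.4082).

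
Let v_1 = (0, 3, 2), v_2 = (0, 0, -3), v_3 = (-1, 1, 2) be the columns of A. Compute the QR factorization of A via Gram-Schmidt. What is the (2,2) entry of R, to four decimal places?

r_{22} = 2.4962

v_1 = (0, 3, 2); ‖v_1‖ = 3.6056, so e_1 = (0.0000, 0.8321, 0.5547).
e_1·v_2 = 0.0000·0 + 0.8321·0 + 0.5547·(-3) = -1.6641.
u_2 = v_2 + 1.6641·e_1 = (0.0000, 1.3846, -2.0769).
r_{22} = ‖u_2‖ = 2.4962.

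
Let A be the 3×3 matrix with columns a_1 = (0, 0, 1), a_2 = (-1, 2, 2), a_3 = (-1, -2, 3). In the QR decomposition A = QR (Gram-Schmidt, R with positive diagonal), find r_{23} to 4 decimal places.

r_{23} = -1.3416

q_1 = a_1/‖a_1‖ = (0, 0, 1)/1.0000 = (0.0000, 0.0000, 1.0000).
r_{12} = q_1·a_2 = 2.0000.
u_2 = a_2 − 2.0000·q_1 = (-1.0000, 2.0000, 0.0000).
‖u_2‖ = 2.2361, so q_2 = (-0.4472, 0.8944, 0.0000).
r_{23} = q_2·a_3 = -1.3416.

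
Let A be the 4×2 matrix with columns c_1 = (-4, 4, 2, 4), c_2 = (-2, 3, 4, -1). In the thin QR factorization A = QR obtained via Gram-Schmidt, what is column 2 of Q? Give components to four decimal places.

e_1 = c_1/‖c_1‖ = (-4, 4, 2, 4)/7.2111 = (-0.5547, 0.5547, 0.2774, 0.5547).
r_{12} = e_1·c_2 = 3.3282.
u_2 = c_2 − 3.3282·e_1 = (-0.1538, 1.1538, 3.0769, -2.8462).
‖u_2‖ = 4.3501, so e_2 = (-0.0354, 0.2652, 0.7073, -0.6543).

e_2 = (-0.0354, 0.2652, 0.7073, -0.6543)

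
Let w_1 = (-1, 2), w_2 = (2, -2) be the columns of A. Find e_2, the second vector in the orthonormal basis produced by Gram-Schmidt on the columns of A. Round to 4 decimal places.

e_2 = (0.8944, 0.4472)

w_1 = (-1, 2); ‖w_1‖ = 2.2361, so e_1 = (-0.4472, 0.8944).
e_1·w_2 = (-0.4472)·2 + 0.8944·(-2) = -2.6833.
u_2 = w_2 + 2.6833·e_1 = (0.8000, 0.4000).
‖u_2‖ = 0.8944, so e_2 = (0.8944, 0.4472).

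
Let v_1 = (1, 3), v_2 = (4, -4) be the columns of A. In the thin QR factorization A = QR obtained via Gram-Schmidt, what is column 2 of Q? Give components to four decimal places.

q_2 = (0.9487, -0.3162)

v_1 = (1, 3); ‖v_1‖ = 3.1623, so q_1 = (0.3162, 0.9487).
q_1·v_2 = 0.3162·4 + 0.9487·(-4) = -2.5298.
u_2 = v_2 + 2.5298·q_1 = (4.8000, -1.6000).
‖u_2‖ = 5.0596, so q_2 = (0.9487, -0.3162).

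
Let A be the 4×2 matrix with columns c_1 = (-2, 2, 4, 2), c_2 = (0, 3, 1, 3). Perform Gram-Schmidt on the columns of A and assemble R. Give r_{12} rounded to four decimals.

e_1 = c_1/‖c_1‖ = (-2, 2, 4, 2)/5.2915 = (-0.3780, 0.3780, 0.7559, 0.3780).
r_{12} = e_1·c_2 = 3.0237.

r_{12} = 3.0237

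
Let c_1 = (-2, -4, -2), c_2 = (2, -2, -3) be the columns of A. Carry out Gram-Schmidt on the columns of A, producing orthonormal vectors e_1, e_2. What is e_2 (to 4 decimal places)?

c_1 = (-2, -4, -2); ‖c_1‖ = 4.8990, so e_1 = (-0.4082, -0.8165, -0.4082).
e_1·c_2 = (-0.4082)·2 + (-0.8165)·(-2) + (-0.4082)·(-3) = 2.0412.
u_2 = c_2 − 2.0412·e_1 = (2.8333, -0.3333, -2.1667).
‖u_2‖ = 3.5824, so e_2 = (0.7909, -0.0930, -0.6048).

e_2 = (0.7909, -0.0930, -0.6048)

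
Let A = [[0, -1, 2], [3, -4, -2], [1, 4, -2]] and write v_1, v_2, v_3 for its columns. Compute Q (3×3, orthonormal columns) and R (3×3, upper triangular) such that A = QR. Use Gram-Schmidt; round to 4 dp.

Q = [[0.0000, -0.1939, 0.9810], [0.9487, -0.3102, -0.0613], [0.3162, 0.9307, 0.1839]], R = [[3.1623, -2.5298, -2.5298], [0.0000, 5.1575, -1.6287], [0.0000, 0.0000, 1.7168]]

v_1 = (0, 3, 1); ‖v_1‖ = 3.1623, so e_1 = (0.0000, 0.9487, 0.3162).
e_1·v_2 = 0.0000·(-1) + 0.9487·(-4) + 0.3162·4 = -2.5298.
u_2 = v_2 + 2.5298·e_1 = (-1.0000, -1.6000, 4.8000).
‖u_2‖ = 5.1575, so e_2 = (-0.1939, -0.3102, 0.9307).
e_1·v_3 = 0.0000·2 + 0.9487·(-2) + 0.3162·(-2) = -2.5298; e_2·v_3 = (-0.1939)·2 + (-0.3102)·(-2) + 0.9307·(-2) = -1.6287.
u_3 = v_3 + 2.5298·e_1 + 1.6287·e_2 = (1.6842, -0.1053, 0.3158).
‖u_3‖ = 1.7168, so e_3 = (0.9810, -0.0613, 0.1839).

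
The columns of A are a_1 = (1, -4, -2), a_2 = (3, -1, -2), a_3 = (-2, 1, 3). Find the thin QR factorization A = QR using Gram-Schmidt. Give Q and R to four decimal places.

Q = [[0.2182, 0.8627, 0.4562], [-0.8729, 0.3816, -0.3041], [-0.4364, -0.3318, 0.8363]], R = [[4.5826, 2.4004, -2.6186], [0.0000, 2.8702, -2.3393], [0.0000, 0.0000, 1.2925]]

a_1 = (1, -4, -2); ‖a_1‖ = 4.5826, so q_1 = (0.2182, -0.8729, -0.4364).
q_1·a_2 = 0.2182·3 + (-0.8729)·(-1) + (-0.4364)·(-2) = 2.4004.
u_2 = a_2 − 2.4004·q_1 = (2.4762, 1.0952, -0.9524).
‖u_2‖ = 2.8702, so q_2 = (0.8627, 0.3816, -0.3318).
q_1·a_3 = 0.2182·(-2) + (-0.8729)·1 + (-0.4364)·3 = -2.6186; q_2·a_3 = 0.8627·(-2) + 0.3816·1 + (-0.3318)·3 = -2.3393.
u_3 = a_3 + 2.6186·q_1 + 2.3393·q_2 = (0.5896, -0.3931, 1.0809).
‖u_3‖ = 1.2925, so q_3 = (0.4562, -0.3041, 0.8363).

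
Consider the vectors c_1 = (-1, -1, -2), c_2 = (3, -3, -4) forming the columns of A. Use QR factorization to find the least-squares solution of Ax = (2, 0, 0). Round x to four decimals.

x = (-0.8286, 0.3714)

c_1 = (-1, -1, -2); ‖c_1‖ = 2.4495, so e_1 = (-0.4082, -0.4082, -0.8165).
e_1·c_2 = (-0.4082)·3 + (-0.4082)·(-3) + (-0.8165)·(-4) = 3.2660.
u_2 = c_2 − 3.2660·e_1 = (4.3333, -1.6667, -1.3333).
‖u_2‖ = 4.8305, so e_2 = (0.8971, -0.3450, -0.2760).
Qᵀb = (-0.8165, 1.7942).
Back-substitute: x_2 = 1.7942/4.8305 = 0.3714.
x_1 = (-0.8165 − 3.2660·0.3714)/2.4495 = -0.8286.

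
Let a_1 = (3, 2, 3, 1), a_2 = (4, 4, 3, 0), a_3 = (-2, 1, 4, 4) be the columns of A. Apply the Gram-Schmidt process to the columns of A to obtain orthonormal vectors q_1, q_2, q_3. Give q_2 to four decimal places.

a_1 = (3, 2, 3, 1); ‖a_1‖ = 4.7958, so q_1 = (0.6255, 0.4170, 0.6255, 0.2085).
q_1·a_2 = 0.6255·4 + 0.4170·4 + 0.6255·3 + 0.2085·0 = 6.0469.
u_2 = a_2 − 6.0469·q_1 = (0.2174, 1.4783, -0.7826, -1.2609).
‖u_2‖ = 2.1059, so q_2 = (0.1032, 0.7020, -0.3716, -0.5987).

q_2 = (0.1032, 0.7020, -0.3716, -0.5987)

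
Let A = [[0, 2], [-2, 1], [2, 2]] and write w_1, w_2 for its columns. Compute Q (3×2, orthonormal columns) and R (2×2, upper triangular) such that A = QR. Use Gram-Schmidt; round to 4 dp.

Q = [[0.0000, 0.6860], [-0.7071, 0.5145], [0.7071, 0.5145]], R = [[2.8284, 0.7071], [0.0000, 2.9155]]

q_1 = w_1/‖w_1‖ = (0, -2, 2)/2.8284 = (0.0000, -0.7071, 0.7071).
r_{12} = q_1·w_2 = 0.7071.
u_2 = w_2 − 0.7071·q_1 = (2.0000, 1.5000, 1.5000).
‖u_2‖ = 2.9155, so q_2 = (0.6860, 0.5145, 0.5145).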